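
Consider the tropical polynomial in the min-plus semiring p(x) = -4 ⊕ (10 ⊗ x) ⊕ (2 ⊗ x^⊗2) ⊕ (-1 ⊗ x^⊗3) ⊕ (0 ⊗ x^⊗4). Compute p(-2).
p(-2) = -8

A tropical monomial a ⊗ x^⊗i evaluates to a + i · x. Evaluating each term at x = -2:
  Term 0 contributes -4 + 0 · -2 = -4
  Term 1 contributes 10 + 1 · -2 = 8
  Term 2 contributes 2 + 2 · -2 = -2
  Term 3 contributes -1 + 3 · -2 = -7
  Term 4 contributes 0 + 4 · -2 = -8
p(-2) = ⊕ of these = min[-4, 8, -2, -7, -8] = -8.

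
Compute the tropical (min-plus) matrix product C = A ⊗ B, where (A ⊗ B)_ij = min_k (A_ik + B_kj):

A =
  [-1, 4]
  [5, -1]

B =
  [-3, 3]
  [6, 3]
A ⊗ B =
  [-4, 2]
  [2, 2]

Apply the min-plus product entry-by-entry:
  C[0][0] = min over k of (A[0][0] + B[0][0] = -1 + -3 = -4, A[0][1] + B[1][0] = 4 + 6 = 10) = -4 (attained at k = 0)
  C[0][1] = min over k of (A[0][0] + B[0][1] = -1 + 3 = 2, A[0][1] + B[1][1] = 4 + 3 = 7) = 2 (attained at k = 0)
  C[1][0] = min over k of (A[1][0] + B[0][0] = 5 + -3 = 2, A[1][1] + B[1][0] = -1 + 6 = 5) = 2 (attained at k = 0)
  C[1][1] = min over k of (A[1][0] + B[0][1] = 5 + 3 = 8, A[1][1] + B[1][1] = -1 + 3 = 2) = 2 (attained at k = 1)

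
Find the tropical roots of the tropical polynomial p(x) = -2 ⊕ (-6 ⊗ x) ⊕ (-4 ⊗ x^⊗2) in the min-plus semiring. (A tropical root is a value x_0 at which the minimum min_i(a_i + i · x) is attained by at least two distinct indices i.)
Roots: {-2, 4}

Each tropical root is a break point of the lower envelope of the lines y = a_i + i · x (there are 3 lines, with slopes 0, 1, ..., 2). Only the lines that attain the minimum somewhere contribute to roots; other lines are dominated. Here the surviving (envelope) indices are i = 2, i = 1, i = 0.
Intersections between consecutive envelope lines give the roots: for adjacent envelope indices i < j the intersection is x = (a_i − a_j) / (j − i). Reading off the sorted break points: {-2, 4}.
Verification: at each break x_0, at least two indices attain the minimum of min_i(a_i + i · x_0).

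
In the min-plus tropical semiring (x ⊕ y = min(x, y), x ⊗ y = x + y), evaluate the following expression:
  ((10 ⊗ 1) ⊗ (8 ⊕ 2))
((10 ⊗ 1) ⊗ (8 ⊕ 2)) = 13

Expand innermost to outermost. Recall ⊕ takes the minimum of its arguments and ⊗ takes their sum. Working out the expression ((10 ⊗ 1) ⊗ (8 ⊕ 2)) gives 13.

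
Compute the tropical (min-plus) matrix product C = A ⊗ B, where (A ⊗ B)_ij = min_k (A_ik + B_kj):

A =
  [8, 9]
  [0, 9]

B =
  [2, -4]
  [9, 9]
A ⊗ B =
  [10, 4]
  [2, -4]

Apply the min-plus product entry-by-entry:
  C[0][0] = min over k of (A[0][0] + B[0][0] = 8 + 2 = 10, A[0][1] + B[1][0] = 9 + 9 = 18) = 10 (attained at k = 0)
  C[0][1] = min over k of (A[0][0] + B[0][1] = 8 + -4 = 4, A[0][1] + B[1][1] = 9 + 9 = 18) = 4 (attained at k = 0)
  C[1][0] = min over k of (A[1][0] + B[0][0] = 0 + 2 = 2, A[1][1] + B[1][0] = 9 + 9 = 18) = 2 (attained at k = 0)
  C[1][1] = min over k of (A[1][0] + B[0][1] = 0 + -4 = -4, A[1][1] + B[1][1] = 9 + 9 = 18) = -4 (attained at k = 0)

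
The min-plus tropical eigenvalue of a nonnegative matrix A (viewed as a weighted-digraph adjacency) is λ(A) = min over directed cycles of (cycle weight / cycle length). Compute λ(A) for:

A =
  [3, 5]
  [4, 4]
λ(A) = 3

Enumerate directed cycles and compute their means (weight / length). Sample:
  cycle 0 → 0: weight = 3, length = 1, mean = 3/1 ≈ 3.000
  cycle 1 → 1: weight = 4, length = 1, mean = 4/1 ≈ 4.000
  cycle 0 → 1 → 0: weight = 9, length = 2, mean = 9/2 ≈ 4.500
  cycle 1 → 0 → 1: weight = 9, length = 2, mean = 9/2 ≈ 4.500
Minimum mean = 3.000, attained e.g. along the cycle 0 → 0 with weight 3 and length 1. So λ(A) = 3/1 = 3.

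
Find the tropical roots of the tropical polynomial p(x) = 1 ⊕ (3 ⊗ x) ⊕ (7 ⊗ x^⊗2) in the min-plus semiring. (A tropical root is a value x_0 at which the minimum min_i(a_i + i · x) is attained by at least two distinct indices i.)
Roots: {-4, -2}

Each tropical root is a break point of the lower envelope of the lines y = a_i + i · x (there are 3 lines, with slopes 0, 1, ..., 2). Only the lines that attain the minimum somewhere contribute to roots; other lines are dominated. Here the surviving (envelope) indices are i = 2, i = 1, i = 0.
Intersections between consecutive envelope lines give the roots: for adjacent envelope indices i < j the intersection is x = (a_i − a_j) / (j − i). Reading off the sorted break points: {-4, -2}.
Verification: at each break x_0, at least two indices attain the minimum of min_i(a_i + i · x_0).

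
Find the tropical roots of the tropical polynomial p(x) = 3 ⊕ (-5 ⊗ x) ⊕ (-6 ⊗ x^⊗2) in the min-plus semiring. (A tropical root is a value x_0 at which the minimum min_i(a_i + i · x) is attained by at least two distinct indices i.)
Roots: {1, 8}

Each tropical root is a break point of the lower envelope of the lines y = a_i + i · x (there are 3 lines, with slopes 0, 1, ..., 2). Only the lines that attain the minimum somewhere contribute to roots; other lines are dominated. Here the surviving (envelope) indices are i = 2, i = 1, i = 0.
Intersections between consecutive envelope lines give the roots: for adjacent envelope indices i < j the intersection is x = (a_i − a_j) / (j − i). Reading off the sorted break points: {1, 8}.
Verification: at each break x_0, at least two indices attain the minimum of min_i(a_i + i · x_0).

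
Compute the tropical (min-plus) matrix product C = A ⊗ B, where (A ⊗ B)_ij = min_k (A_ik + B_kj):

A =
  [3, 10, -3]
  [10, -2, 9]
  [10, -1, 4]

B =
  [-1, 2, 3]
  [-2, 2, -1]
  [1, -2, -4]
A ⊗ B =
  [-2, -5, -7]
  [-4, 0, -3]
  [-3, 1, -2]

Apply the min-plus product entry-by-entry:
  C[0][0] = min over k of (A[0][0] + B[0][0] = 3 + -1 = 2, A[0][1] + B[1][0] = 10 + -2 = 8, A[0][2] + B[2][0] = -3 + 1 = -2) = -2 (attained at k = 2)
  C[0][1] = min over k of (A[0][0] + B[0][1] = 3 + 2 = 5, A[0][1] + B[1][1] = 10 + 2 = 12, A[0][2] + B[2][1] = -3 + -2 = -5) = -5 (attained at k = 2)
  C[0][2] = min over k of (A[0][0] + B[0][2] = 3 + 3 = 6, A[0][1] + B[1][2] = 10 + -1 = 9, A[0][2] + B[2][2] = -3 + -4 = -7) = -7 (attained at k = 2)
  C[1][0] = min over k of (A[1][0] + B[0][0] = 10 + -1 = 9, A[1][1] + B[1][0] = -2 + -2 = -4, A[1][2] + B[2][0] = 9 + 1 = 10) = -4 (attained at k = 1)
  C[1][1] = min over k of (A[1][0] + B[0][1] = 10 + 2 = 12, A[1][1] + B[1][1] = -2 + 2 = 0, A[1][2] + B[2][1] = 9 + -2 = 7) = 0 (attained at k = 1)
  C[1][2] = min over k of (A[1][0] + B[0][2] = 10 + 3 = 13, A[1][1] + B[1][2] = -2 + -1 = -3, A[1][2] + B[2][2] = 9 + -4 = 5) = -3 (attained at k = 1)
  C[2][0] = min over k of (A[2][0] + B[0][0] = 10 + -1 = 9, A[2][1] + B[1][0] = -1 + -2 = -3, A[2][2] + B[2][0] = 4 + 1 = 5) = -3 (attained at k = 1)
  C[2][1] = min over k of (A[2][0] + B[0][1] = 10 + 2 = 12, A[2][1] + B[1][1] = -1 + 2 = 1, A[2][2] + B[2][1] = 4 + -2 = 2) = 1 (attained at k = 1)
  C[2][2] = min over k of (A[2][0] + B[0][2] = 10 + 3 = 13, A[2][1] + B[1][2] = -1 + -1 = -2, A[2][2] + B[2][2] = 4 + -4 = 0) = -2 (attained at k = 1)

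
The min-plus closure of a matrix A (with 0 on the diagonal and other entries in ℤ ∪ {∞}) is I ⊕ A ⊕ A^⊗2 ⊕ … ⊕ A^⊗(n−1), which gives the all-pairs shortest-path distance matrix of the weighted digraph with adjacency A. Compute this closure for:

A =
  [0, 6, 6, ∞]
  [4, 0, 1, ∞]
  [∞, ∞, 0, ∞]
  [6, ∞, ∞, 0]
Closure =
  [0, 6, 6, ∞]
  [4, 0, 1, ∞]
  [∞, ∞, 0, ∞]
  [6, 12, 12, 0]

This is the Floyd-Warshall all-pairs shortest-path computation. For each intermediate vertex k = 0, 1, …, 3, update dist[i][j] ← min(dist[i][j], dist[i][k] + dist[k][j]). The final matrix gives, for each (i, j), the minimum total weight of any directed path from i to j (possibly empty when i = j).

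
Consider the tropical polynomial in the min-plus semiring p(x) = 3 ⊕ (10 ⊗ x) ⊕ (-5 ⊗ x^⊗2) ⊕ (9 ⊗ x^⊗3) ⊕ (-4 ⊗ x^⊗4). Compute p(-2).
p(-2) = -12

A tropical monomial a ⊗ x^⊗i evaluates to a + i · x. Evaluating each term at x = -2:
  Term 0 contributes 3 + 0 · -2 = 3
  Term 1 contributes 10 + 1 · -2 = 8
  Term 2 contributes -5 + 2 · -2 = -9
  Term 3 contributes 9 + 3 · -2 = 3
  Term 4 contributes -4 + 4 · -2 = -12
p(-2) = ⊕ of these = min[3, 8, -9, 3, -12] = -12.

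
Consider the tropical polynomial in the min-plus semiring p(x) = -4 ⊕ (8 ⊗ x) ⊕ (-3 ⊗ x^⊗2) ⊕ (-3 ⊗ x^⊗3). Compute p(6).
p(6) = -4

A tropical monomial a ⊗ x^⊗i evaluates to a + i · x. Evaluating each term at x = 6:
  Term 0 contributes -4 + 0 · 6 = -4
  Term 1 contributes 8 + 1 · 6 = 14
  Term 2 contributes -3 + 2 · 6 = 9
  Term 3 contributes -3 + 3 · 6 = 15
p(6) = ⊕ of these = min[-4, 14, 9, 15] = -4.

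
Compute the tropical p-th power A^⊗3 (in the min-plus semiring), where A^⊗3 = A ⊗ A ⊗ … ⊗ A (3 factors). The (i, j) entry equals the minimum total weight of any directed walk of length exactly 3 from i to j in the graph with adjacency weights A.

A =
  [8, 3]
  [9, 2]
A^⊗3 =
  [14, 7]
  [13, 6]

Each entry (A^⊗3)_ij equals the minimum over all length-3 walks i = v_0 → v_1 → … → v_3 = j of Σ_t A[v_t][v_{t+1}]. For example, for (i, j) = (0, 1) we minimise over 4 possible intermediate vertex sequences; the minimum is 7, attained along the walk 0 → 1 → 1 → 1.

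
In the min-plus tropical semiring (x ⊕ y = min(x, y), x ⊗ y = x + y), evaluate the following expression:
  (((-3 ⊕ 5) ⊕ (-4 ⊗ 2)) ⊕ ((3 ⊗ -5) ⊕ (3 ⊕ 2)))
(((-3 ⊕ 5) ⊕ (-4 ⊗ 2)) ⊕ ((3 ⊗ -5) ⊕ (3 ⊕ 2))) = -3

Expand innermost to outermost. Recall ⊕ takes the minimum of its arguments and ⊗ takes their sum. Working out the expression (((-3 ⊕ 5) ⊕ (-4 ⊗ 2)) ⊕ ((3 ⊗ -5) ⊕ (3 ⊕ 2))) gives -3.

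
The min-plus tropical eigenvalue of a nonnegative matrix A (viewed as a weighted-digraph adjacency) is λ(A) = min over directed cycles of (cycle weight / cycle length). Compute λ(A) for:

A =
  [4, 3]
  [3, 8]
λ(A) = 3

Enumerate directed cycles and compute their means (weight / length). Sample:
  cycle 0 → 0: weight = 4, length = 1, mean = 4/1 ≈ 4.000
  cycle 1 → 1: weight = 8, length = 1, mean = 8/1 ≈ 8.000
  cycle 0 → 1 → 0: weight = 6, length = 2, mean = 6/2 ≈ 3.000
  cycle 1 → 0 → 1: weight = 6, length = 2, mean = 6/2 ≈ 3.000
Minimum mean = 3.000, attained e.g. along the cycle 0 → 1 → 0 with weight 6 and length 2. So λ(A) = 6/2 = 3.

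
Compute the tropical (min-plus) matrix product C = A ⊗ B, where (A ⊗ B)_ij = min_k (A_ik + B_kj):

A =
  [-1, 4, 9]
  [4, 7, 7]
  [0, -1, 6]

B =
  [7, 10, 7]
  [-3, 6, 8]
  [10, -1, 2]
A ⊗ B =
  [1, 8, 6]
  [4, 6, 9]
  [-4, 5, 7]

Apply the min-plus product entry-by-entry:
  C[0][0] = min over k of (A[0][0] + B[0][0] = -1 + 7 = 6, A[0][1] + B[1][0] = 4 + -3 = 1, A[0][2] + B[2][0] = 9 + 10 = 19) = 1 (attained at k = 1)
  C[0][1] = min over k of (A[0][0] + B[0][1] = -1 + 10 = 9, A[0][1] + B[1][1] = 4 + 6 = 10, A[0][2] + B[2][1] = 9 + -1 = 8) = 8 (attained at k = 2)
  C[0][2] = min over k of (A[0][0] + B[0][2] = -1 + 7 = 6, A[0][1] + B[1][2] = 4 + 8 = 12, A[0][2] + B[2][2] = 9 + 2 = 11) = 6 (attained at k = 0)
  C[1][0] = min over k of (A[1][0] + B[0][0] = 4 + 7 = 11, A[1][1] + B[1][0] = 7 + -3 = 4, A[1][2] + B[2][0] = 7 + 10 = 17) = 4 (attained at k = 1)
  C[1][1] = min over k of (A[1][0] + B[0][1] = 4 + 10 = 14, A[1][1] + B[1][1] = 7 + 6 = 13, A[1][2] + B[2][1] = 7 + -1 = 6) = 6 (attained at k = 2)
  C[1][2] = min over k of (A[1][0] + B[0][2] = 4 + 7 = 11, A[1][1] + B[1][2] = 7 + 8 = 15, A[1][2] + B[2][2] = 7 + 2 = 9) = 9 (attained at k = 2)
  C[2][0] = min over k of (A[2][0] + B[0][0] = 0 + 7 = 7, A[2][1] + B[1][0] = -1 + -3 = -4, A[2][2] + B[2][0] = 6 + 10 = 16) = -4 (attained at k = 1)
  C[2][1] = min over k of (A[2][0] + B[0][1] = 0 + 10 = 10, A[2][1] + B[1][1] = -1 + 6 = 5, A[2][2] + B[2][1] = 6 + -1 = 5) = 5 (attained at k = 1)
  C[2][2] = min over k of (A[2][0] + B[0][2] = 0 + 7 = 7, A[2][1] + B[1][2] = -1 + 8 = 7, A[2][2] + B[2][2] = 6 + 2 = 8) = 7 (attained at k = 0)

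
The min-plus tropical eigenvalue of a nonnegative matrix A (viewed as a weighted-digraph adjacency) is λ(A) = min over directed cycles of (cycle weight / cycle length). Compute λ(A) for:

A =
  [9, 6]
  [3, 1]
λ(A) = 1

Enumerate directed cycles and compute their means (weight / length). Sample:
  cycle 0 → 0: weight = 9, length = 1, mean = 9/1 ≈ 9.000
  cycle 1 → 1: weight = 1, length = 1, mean = 1/1 ≈ 1.000
  cycle 0 → 1 → 0: weight = 9, length = 2, mean = 9/2 ≈ 4.500
  cycle 1 → 0 → 1: weight = 9, length = 2, mean = 9/2 ≈ 4.500
Minimum mean = 1.000, attained e.g. along the cycle 1 → 1 with weight 1 and length 1. So λ(A) = 1/1 = 1.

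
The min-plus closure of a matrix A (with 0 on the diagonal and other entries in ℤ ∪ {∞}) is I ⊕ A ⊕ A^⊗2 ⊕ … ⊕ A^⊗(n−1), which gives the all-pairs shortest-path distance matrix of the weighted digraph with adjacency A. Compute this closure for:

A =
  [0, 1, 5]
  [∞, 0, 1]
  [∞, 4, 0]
Closure =
  [0, 1, 2]
  [∞, 0, 1]
  [∞, 4, 0]

This is the Floyd-Warshall all-pairs shortest-path computation. For each intermediate vertex k = 0, 1, …, 2, update dist[i][j] ← min(dist[i][j], dist[i][k] + dist[k][j]). The final matrix gives, for each (i, j), the minimum total weight of any directed path from i to j (possibly empty when i = j).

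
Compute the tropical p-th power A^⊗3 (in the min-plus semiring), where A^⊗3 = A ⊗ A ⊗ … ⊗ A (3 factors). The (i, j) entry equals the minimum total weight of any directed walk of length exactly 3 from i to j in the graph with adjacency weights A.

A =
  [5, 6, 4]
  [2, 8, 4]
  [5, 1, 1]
A^⊗3 =
  [7, 6, 6]
  [7, 6, 6]
  [4, 3, 3]

Each entry (A^⊗3)_ij equals the minimum over all length-3 walks i = v_0 → v_1 → … → v_3 = j of Σ_t A[v_t][v_{t+1}]. For example, for (i, j) = (0, 2) we minimise over 9 possible intermediate vertex sequences; the minimum is 6, attained along the walk 0 → 2 → 2 → 2.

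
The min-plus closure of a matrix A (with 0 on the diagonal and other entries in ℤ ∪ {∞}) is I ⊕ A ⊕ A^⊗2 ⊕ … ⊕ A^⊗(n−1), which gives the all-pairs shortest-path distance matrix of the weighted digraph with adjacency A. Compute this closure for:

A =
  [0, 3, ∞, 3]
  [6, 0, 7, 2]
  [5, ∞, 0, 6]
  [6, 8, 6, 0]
Closure =
  [0, 3, 9, 3]
  [6, 0, 7, 2]
  [5, 8, 0, 6]
  [6, 8, 6, 0]

This is the Floyd-Warshall all-pairs shortest-path computation. For each intermediate vertex k = 0, 1, …, 3, update dist[i][j] ← min(dist[i][j], dist[i][k] + dist[k][j]). The final matrix gives, for each (i, j), the minimum total weight of any directed path from i to j (possibly empty when i = j).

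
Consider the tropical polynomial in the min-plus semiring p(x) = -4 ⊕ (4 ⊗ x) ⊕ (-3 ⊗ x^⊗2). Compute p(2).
p(2) = -4

A tropical monomial a ⊗ x^⊗i evaluates to a + i · x. Evaluating each term at x = 2:
  Term 0 contributes -4 + 0 · 2 = -4
  Term 1 contributes 4 + 1 · 2 = 6
  Term 2 contributes -3 + 2 · 2 = 1
p(2) = ⊕ of these = min[-4, 6, 1] = -4.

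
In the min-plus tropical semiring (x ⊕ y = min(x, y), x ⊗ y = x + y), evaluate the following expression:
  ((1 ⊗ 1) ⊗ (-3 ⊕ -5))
((1 ⊗ 1) ⊗ (-3 ⊕ -5)) = -3

Expand innermost to outermost. Recall ⊕ takes the minimum of its arguments and ⊗ takes their sum. Working out the expression ((1 ⊗ 1) ⊗ (-3 ⊕ -5)) gives -3.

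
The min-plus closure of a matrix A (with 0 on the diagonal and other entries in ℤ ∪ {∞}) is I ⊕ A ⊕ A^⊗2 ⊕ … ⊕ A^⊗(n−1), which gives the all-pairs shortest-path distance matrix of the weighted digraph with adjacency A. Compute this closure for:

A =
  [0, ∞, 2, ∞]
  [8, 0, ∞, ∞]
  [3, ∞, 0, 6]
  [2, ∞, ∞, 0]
Closure =
  [0, ∞, 2, 8]
  [8, 0, 10, 16]
  [3, ∞, 0, 6]
  [2, ∞, 4, 0]

This is the Floyd-Warshall all-pairs shortest-path computation. For each intermediate vertex k = 0, 1, …, 3, update dist[i][j] ← min(dist[i][j], dist[i][k] + dist[k][j]). The final matrix gives, for each (i, j), the minimum total weight of any directed path from i to j (possibly empty when i = j).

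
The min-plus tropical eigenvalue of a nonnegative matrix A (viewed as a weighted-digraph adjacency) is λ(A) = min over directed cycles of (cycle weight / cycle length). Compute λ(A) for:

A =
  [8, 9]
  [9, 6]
λ(A) = 6

Enumerate directed cycles and compute their means (weight / length). Sample:
  cycle 0 → 0: weight = 8, length = 1, mean = 8/1 ≈ 8.000
  cycle 1 → 1: weight = 6, length = 1, mean = 6/1 ≈ 6.000
  cycle 0 → 1 → 0: weight = 18, length = 2, mean = 18/2 ≈ 9.000
  cycle 1 → 0 → 1: weight = 18, length = 2, mean = 18/2 ≈ 9.000
Minimum mean = 6.000, attained e.g. along the cycle 1 → 1 with weight 6 and length 1. So λ(A) = 6/1 = 6.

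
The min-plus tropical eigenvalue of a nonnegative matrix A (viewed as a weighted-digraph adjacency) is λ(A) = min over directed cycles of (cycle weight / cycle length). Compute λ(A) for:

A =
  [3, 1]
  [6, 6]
λ(A) = 3

Enumerate directed cycles and compute their means (weight / length). Sample:
  cycle 0 → 0: weight = 3, length = 1, mean = 3/1 ≈ 3.000
  cycle 1 → 1: weight = 6, length = 1, mean = 6/1 ≈ 6.000
  cycle 0 → 1 → 0: weight = 7, length = 2, mean = 7/2 ≈ 3.500
  cycle 1 → 0 → 1: weight = 7, length = 2, mean = 7/2 ≈ 3.500
Minimum mean = 3.000, attained e.g. along the cycle 0 → 0 with weight 3 and length 1. So λ(A) = 3/1 = 3.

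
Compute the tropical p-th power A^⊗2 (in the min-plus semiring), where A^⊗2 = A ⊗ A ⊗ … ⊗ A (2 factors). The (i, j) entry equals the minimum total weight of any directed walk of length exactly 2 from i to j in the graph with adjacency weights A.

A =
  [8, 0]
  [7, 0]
A^⊗2 =
  [7, 0]
  [7, 0]

Each entry (A^⊗2)_ij equals the minimum over all length-2 walks i = v_0 → v_1 → … → v_2 = j of Σ_t A[v_t][v_{t+1}]. For example, for (i, j) = (0, 1) we minimise over 2 possible intermediate vertex sequences; the minimum is 0, attained along the walk 0 → 1 → 1.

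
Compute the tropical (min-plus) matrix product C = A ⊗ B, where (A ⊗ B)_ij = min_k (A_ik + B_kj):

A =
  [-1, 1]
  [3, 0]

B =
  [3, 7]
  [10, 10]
A ⊗ B =
  [2, 6]
  [6, 10]

Apply the min-plus product entry-by-entry:
  C[0][0] = min over k of (A[0][0] + B[0][0] = -1 + 3 = 2, A[0][1] + B[1][0] = 1 + 10 = 11) = 2 (attained at k = 0)
  C[0][1] = min over k of (A[0][0] + B[0][1] = -1 + 7 = 6, A[0][1] + B[1][1] = 1 + 10 = 11) = 6 (attained at k = 0)
  C[1][0] = min over k of (A[1][0] + B[0][0] = 3 + 3 = 6, A[1][1] + B[1][0] = 0 + 10 = 10) = 6 (attained at k = 0)
  C[1][1] = min over k of (A[1][0] + B[0][1] = 3 + 7 = 10, A[1][1] + B[1][1] = 0 + 10 = 10) = 10 (attained at k = 0)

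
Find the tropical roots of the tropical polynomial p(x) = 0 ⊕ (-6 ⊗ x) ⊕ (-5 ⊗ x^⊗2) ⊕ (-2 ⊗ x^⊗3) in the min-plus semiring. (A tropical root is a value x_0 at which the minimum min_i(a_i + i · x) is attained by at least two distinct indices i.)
Roots: {-3, -1, 6}

Each tropical root is a break point of the lower envelope of the lines y = a_i + i · x (there are 4 lines, with slopes 0, 1, ..., 3). Only the lines that attain the minimum somewhere contribute to roots; other lines are dominated. Here the surviving (envelope) indices are i = 3, i = 2, i = 1, i = 0.
Intersections between consecutive envelope lines give the roots: for adjacent envelope indices i < j the intersection is x = (a_i − a_j) / (j − i). Reading off the sorted break points: {-3, -1, 6}.
Verification: at each break x_0, at least two indices attain the minimum of min_i(a_i + i · x_0).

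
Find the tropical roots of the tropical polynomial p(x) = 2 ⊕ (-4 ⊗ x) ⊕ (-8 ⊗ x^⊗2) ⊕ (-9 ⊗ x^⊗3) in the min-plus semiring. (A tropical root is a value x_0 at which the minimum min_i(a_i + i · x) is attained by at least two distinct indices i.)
Roots: {1, 4, 6}

Each tropical root is a break point of the lower envelope of the lines y = a_i + i · x (there are 4 lines, with slopes 0, 1, ..., 3). Only the lines that attain the minimum somewhere contribute to roots; other lines are dominated. Here the surviving (envelope) indices are i = 3, i = 2, i = 1, i = 0.
Intersections between consecutive envelope lines give the roots: for adjacent envelope indices i < j the intersection is x = (a_i − a_j) / (j − i). Reading off the sorted break points: {1, 4, 6}.
Verification: at each break x_0, at least two indices attain the minimum of min_i(a_i + i · x_0).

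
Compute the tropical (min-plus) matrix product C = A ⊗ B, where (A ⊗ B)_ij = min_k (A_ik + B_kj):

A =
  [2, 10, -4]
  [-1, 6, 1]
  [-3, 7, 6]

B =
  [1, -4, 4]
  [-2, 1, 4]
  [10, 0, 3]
A ⊗ B =
  [3, -4, -1]
  [0, -5, 3]
  [-2, -7, 1]

Apply the min-plus product entry-by-entry:
  C[0][0] = min over k of (A[0][0] + B[0][0] = 2 + 1 = 3, A[0][1] + B[1][0] = 10 + -2 = 8, A[0][2] + B[2][0] = -4 + 10 = 6) = 3 (attained at k = 0)
  C[0][1] = min over k of (A[0][0] + B[0][1] = 2 + -4 = -2, A[0][1] + B[1][1] = 10 + 1 = 11, A[0][2] + B[2][1] = -4 + 0 = -4) = -4 (attained at k = 2)
  C[0][2] = min over k of (A[0][0] + B[0][2] = 2 + 4 = 6, A[0][1] + B[1][2] = 10 + 4 = 14, A[0][2] + B[2][2] = -4 + 3 = -1) = -1 (attained at k = 2)
  C[1][0] = min over k of (A[1][0] + B[0][0] = -1 + 1 = 0, A[1][1] + B[1][0] = 6 + -2 = 4, A[1][2] + B[2][0] = 1 + 10 = 11) = 0 (attained at k = 0)
  C[1][1] = min over k of (A[1][0] + B[0][1] = -1 + -4 = -5, A[1][1] + B[1][1] = 6 + 1 = 7, A[1][2] + B[2][1] = 1 + 0 = 1) = -5 (attained at k = 0)
  C[1][2] = min over k of (A[1][0] + B[0][2] = -1 + 4 = 3, A[1][1] + B[1][2] = 6 + 4 = 10, A[1][2] + B[2][2] = 1 + 3 = 4) = 3 (attained at k = 0)
  C[2][0] = min over k of (A[2][0] + B[0][0] = -3 + 1 = -2, A[2][1] + B[1][0] = 7 + -2 = 5, A[2][2] + B[2][0] = 6 + 10 = 16) = -2 (attained at k = 0)
  C[2][1] = min over k of (A[2][0] + B[0][1] = -3 + -4 = -7, A[2][1] + B[1][1] = 7 + 1 = 8, A[2][2] + B[2][1] = 6 + 0 = 6) = -7 (attained at k = 0)
  C[2][2] = min over k of (A[2][0] + B[0][2] = -3 + 4 = 1, A[2][1] + B[1][2] = 7 + 4 = 11, A[2][2] + B[2][2] = 6 + 3 = 9) = 1 (attained at k = 0)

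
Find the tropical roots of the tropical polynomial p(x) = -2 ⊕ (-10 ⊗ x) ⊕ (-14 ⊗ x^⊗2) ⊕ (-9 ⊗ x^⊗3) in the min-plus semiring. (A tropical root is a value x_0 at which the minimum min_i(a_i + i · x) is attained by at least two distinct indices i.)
Roots: {-5, 4, 8}

Each tropical root is a break point of the lower envelope of the lines y = a_i + i · x (there are 4 lines, with slopes 0, 1, ..., 3). Only the lines that attain the minimum somewhere contribute to roots; other lines are dominated. Here the surviving (envelope) indices are i = 3, i = 2, i = 1, i = 0.
Intersections between consecutive envelope lines give the roots: for adjacent envelope indices i < j the intersection is x = (a_i − a_j) / (j − i). Reading off the sorted break points: {-5, 4, 8}.
Verification: at each break x_0, at least two indices attain the minimum of min_i(a_i + i · x_0).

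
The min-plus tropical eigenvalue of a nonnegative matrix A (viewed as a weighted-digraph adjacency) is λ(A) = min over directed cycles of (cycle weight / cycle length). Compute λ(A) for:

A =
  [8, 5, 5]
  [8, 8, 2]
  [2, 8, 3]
λ(A) = 3

Enumerate directed cycles and compute their means (weight / length). Sample:
  cycle 0 → 0: weight = 8, length = 1, mean = 8/1 ≈ 8.000
  cycle 1 → 1: weight = 8, length = 1, mean = 8/1 ≈ 8.000
  cycle 2 → 2: weight = 3, length = 1, mean = 3/1 ≈ 3.000
  cycle 0 → 1 → 0: weight = 13, length = 2, mean = 13/2 ≈ 6.500
  cycle 0 → 2 → 0: weight = 7, length = 2, mean = 7/2 ≈ 3.500
  cycle 1 → 0 → 1: weight = 13, length = 2, mean = 13/2 ≈ 6.500
Minimum mean = 3.000, attained e.g. along the cycle 2 → 2 with weight 3 and length 1. So λ(A) = 3/1 = 3.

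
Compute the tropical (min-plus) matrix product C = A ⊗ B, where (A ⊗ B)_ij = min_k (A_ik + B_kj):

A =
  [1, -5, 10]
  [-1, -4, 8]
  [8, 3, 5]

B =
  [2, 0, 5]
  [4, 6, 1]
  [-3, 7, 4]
A ⊗ B =
  [-1, 1, -4]
  [0, -1, -3]
  [2, 8, 4]

Apply the min-plus product entry-by-entry:
  C[0][0] = min over k of (A[0][0] + B[0][0] = 1 + 2 = 3, A[0][1] + B[1][0] = -5 + 4 = -1, A[0][2] + B[2][0] = 10 + -3 = 7) = -1 (attained at k = 1)
  C[0][1] = min over k of (A[0][0] + B[0][1] = 1 + 0 = 1, A[0][1] + B[1][1] = -5 + 6 = 1, A[0][2] + B[2][1] = 10 + 7 = 17) = 1 (attained at k = 0)
  C[0][2] = min over k of (A[0][0] + B[0][2] = 1 + 5 = 6, A[0][1] + B[1][2] = -5 + 1 = -4, A[0][2] + B[2][2] = 10 + 4 = 14) = -4 (attained at k = 1)
  C[1][0] = min over k of (A[1][0] + B[0][0] = -1 + 2 = 1, A[1][1] + B[1][0] = -4 + 4 = 0, A[1][2] + B[2][0] = 8 + -3 = 5) = 0 (attained at k = 1)
  C[1][1] = min over k of (A[1][0] + B[0][1] = -1 + 0 = -1, A[1][1] + B[1][1] = -4 + 6 = 2, A[1][2] + B[2][1] = 8 + 7 = 15) = -1 (attained at k = 0)
  C[1][2] = min over k of (A[1][0] + B[0][2] = -1 + 5 = 4, A[1][1] + B[1][2] = -4 + 1 = -3, A[1][2] + B[2][2] = 8 + 4 = 12) = -3 (attained at k = 1)
  C[2][0] = min over k of (A[2][0] + B[0][0] = 8 + 2 = 10, A[2][1] + B[1][0] = 3 + 4 = 7, A[2][2] + B[2][0] = 5 + -3 = 2) = 2 (attained at k = 2)
  C[2][1] = min over k of (A[2][0] + B[0][1] = 8 + 0 = 8, A[2][1] + B[1][1] = 3 + 6 = 9, A[2][2] + B[2][1] = 5 + 7 = 12) = 8 (attained at k = 0)
  C[2][2] = min over k of (A[2][0] + B[0][2] = 8 + 5 = 13, A[2][1] + B[1][2] = 3 + 1 = 4, A[2][2] + B[2][2] = 5 + 4 = 9) = 4 (attained at k = 1)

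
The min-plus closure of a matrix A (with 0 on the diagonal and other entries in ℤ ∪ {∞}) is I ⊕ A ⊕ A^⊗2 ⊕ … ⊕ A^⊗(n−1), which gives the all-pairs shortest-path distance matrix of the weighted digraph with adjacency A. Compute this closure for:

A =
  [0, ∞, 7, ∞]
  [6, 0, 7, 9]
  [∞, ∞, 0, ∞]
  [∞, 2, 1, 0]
Closure =
  [0, ∞, 7, ∞]
  [6, 0, 7, 9]
  [∞, ∞, 0, ∞]
  [8, 2, 1, 0]

This is the Floyd-Warshall all-pairs shortest-path computation. For each intermediate vertex k = 0, 1, …, 3, update dist[i][j] ← min(dist[i][j], dist[i][k] + dist[k][j]). The final matrix gives, for each (i, j), the minimum total weight of any directed path from i to j (possibly empty when i = j).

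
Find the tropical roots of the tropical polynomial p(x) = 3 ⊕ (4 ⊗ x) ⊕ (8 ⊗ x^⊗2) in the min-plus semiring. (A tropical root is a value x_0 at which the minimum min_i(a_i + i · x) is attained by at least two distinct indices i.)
Roots: {-4, -1}

Each tropical root is a break point of the lower envelope of the lines y = a_i + i · x (there are 3 lines, with slopes 0, 1, ..., 2). Only the lines that attain the minimum somewhere contribute to roots; other lines are dominated. Here the surviving (envelope) indices are i = 2, i = 1, i = 0.
Intersections between consecutive envelope lines give the roots: for adjacent envelope indices i < j the intersection is x = (a_i − a_j) / (j − i). Reading off the sorted break points: {-4, -1}.
Verification: at each break x_0, at least two indices attain the minimum of min_i(a_i + i · x_0).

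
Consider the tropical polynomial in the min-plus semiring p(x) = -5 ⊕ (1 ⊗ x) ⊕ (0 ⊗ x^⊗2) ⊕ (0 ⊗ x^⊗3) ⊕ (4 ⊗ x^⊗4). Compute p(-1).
p(-1) = -5

A tropical monomial a ⊗ x^⊗i evaluates to a + i · x. Evaluating each term at x = -1:
  Term 0 contributes -5 + 0 · -1 = -5
  Term 1 contributes 1 + 1 · -1 = 0
  Term 2 contributes 0 + 2 · -1 = -2
  Term 3 contributes 0 + 3 · -1 = -3
  Term 4 contributes 4 + 4 · -1 = 0
p(-1) = ⊕ of these = min[-5, 0, -2, -3, 0] = -5.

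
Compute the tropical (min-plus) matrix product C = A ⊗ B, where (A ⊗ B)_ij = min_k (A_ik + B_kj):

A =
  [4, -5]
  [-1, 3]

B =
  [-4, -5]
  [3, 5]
A ⊗ B =
  [-2, -1]
  [-5, -6]

Apply the min-plus product entry-by-entry:
  C[0][0] = min over k of (A[0][0] + B[0][0] = 4 + -4 = 0, A[0][1] + B[1][0] = -5 + 3 = -2) = -2 (attained at k = 1)
  C[0][1] = min over k of (A[0][0] + B[0][1] = 4 + -5 = -1, A[0][1] + B[1][1] = -5 + 5 = 0) = -1 (attained at k = 0)
  C[1][0] = min over k of (A[1][0] + B[0][0] = -1 + -4 = -5, A[1][1] + B[1][0] = 3 + 3 = 6) = -5 (attained at k = 0)
  C[1][1] = min over k of (A[1][0] + B[0][1] = -1 + -5 = -6, A[1][1] + B[1][1] = 3 + 5 = 8) = -6 (attained at k = 0)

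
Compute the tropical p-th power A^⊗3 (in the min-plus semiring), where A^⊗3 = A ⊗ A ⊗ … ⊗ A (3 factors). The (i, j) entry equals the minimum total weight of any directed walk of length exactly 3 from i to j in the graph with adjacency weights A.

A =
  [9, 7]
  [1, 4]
A^⊗3 =
  [12, 15]
  [9, 12]

Each entry (A^⊗3)_ij equals the minimum over all length-3 walks i = v_0 → v_1 → … → v_3 = j of Σ_t A[v_t][v_{t+1}]. For example, for (i, j) = (0, 1) we minimise over 4 possible intermediate vertex sequences; the minimum is 15, attained along the walk 0 → 1 → 0 → 1.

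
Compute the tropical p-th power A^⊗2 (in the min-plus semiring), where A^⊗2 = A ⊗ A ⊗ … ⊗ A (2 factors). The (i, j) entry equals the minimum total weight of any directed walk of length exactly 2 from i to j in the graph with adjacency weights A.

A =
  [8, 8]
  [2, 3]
A^⊗2 =
  [10, 11]
  [5, 6]

Each entry (A^⊗2)_ij equals the minimum over all length-2 walks i = v_0 → v_1 → … → v_2 = j of Σ_t A[v_t][v_{t+1}]. For example, for (i, j) = (0, 1) we minimise over 2 possible intermediate vertex sequences; the minimum is 11, attained along the walk 0 → 1 → 1.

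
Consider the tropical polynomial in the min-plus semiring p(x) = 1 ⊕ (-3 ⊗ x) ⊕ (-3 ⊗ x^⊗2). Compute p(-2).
p(-2) = -7

A tropical monomial a ⊗ x^⊗i evaluates to a + i · x. Evaluating each term at x = -2:
  Term 0 contributes 1 + 0 · -2 = 1
  Term 1 contributes -3 + 1 · -2 = -5
  Term 2 contributes -3 + 2 · -2 = -7
p(-2) = ⊕ of these = min[1, -5, -7] = -7.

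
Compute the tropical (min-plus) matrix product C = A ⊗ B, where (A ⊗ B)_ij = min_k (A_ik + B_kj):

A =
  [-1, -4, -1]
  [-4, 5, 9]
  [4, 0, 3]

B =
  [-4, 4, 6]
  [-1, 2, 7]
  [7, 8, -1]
A ⊗ B =
  [-5, -2, -2]
  [-8, 0, 2]
  [-1, 2, 2]

Apply the min-plus product entry-by-entry:
  C[0][0] = min over k of (A[0][0] + B[0][0] = -1 + -4 = -5, A[0][1] + B[1][0] = -4 + -1 = -5, A[0][2] + B[2][0] = -1 + 7 = 6) = -5 (attained at k = 0)
  C[0][1] = min over k of (A[0][0] + B[0][1] = -1 + 4 = 3, A[0][1] + B[1][1] = -4 + 2 = -2, A[0][2] + B[2][1] = -1 + 8 = 7) = -2 (attained at k = 1)
  C[0][2] = min over k of (A[0][0] + B[0][2] = -1 + 6 = 5, A[0][1] + B[1][2] = -4 + 7 = 3, A[0][2] + B[2][2] = -1 + -1 = -2) = -2 (attained at k = 2)
  C[1][0] = min over k of (A[1][0] + B[0][0] = -4 + -4 = -8, A[1][1] + B[1][0] = 5 + -1 = 4, A[1][2] + B[2][0] = 9 + 7 = 16) = -8 (attained at k = 0)
  C[1][1] = min over k of (A[1][0] + B[0][1] = -4 + 4 = 0, A[1][1] + B[1][1] = 5 + 2 = 7, A[1][2] + B[2][1] = 9 + 8 = 17) = 0 (attained at k = 0)
  C[1][2] = min over k of (A[1][0] + B[0][2] = -4 + 6 = 2, A[1][1] + B[1][2] = 5 + 7 = 12, A[1][2] + B[2][2] = 9 + -1 = 8) = 2 (attained at k = 0)
  C[2][0] = min over k of (A[2][0] + B[0][0] = 4 + -4 = 0, A[2][1] + B[1][0] = 0 + -1 = -1, A[2][2] + B[2][0] = 3 + 7 = 10) = -1 (attained at k = 1)
  C[2][1] = min over k of (A[2][0] + B[0][1] = 4 + 4 = 8, A[2][1] + B[1][1] = 0 + 2 = 2, A[2][2] + B[2][1] = 3 + 8 = 11) = 2 (attained at k = 1)
  C[2][2] = min over k of (A[2][0] + B[0][2] = 4 + 6 = 10, A[2][1] + B[1][2] = 0 + 7 = 7, A[2][2] + B[2][2] = 3 + -1 = 2) = 2 (attained at k = 2)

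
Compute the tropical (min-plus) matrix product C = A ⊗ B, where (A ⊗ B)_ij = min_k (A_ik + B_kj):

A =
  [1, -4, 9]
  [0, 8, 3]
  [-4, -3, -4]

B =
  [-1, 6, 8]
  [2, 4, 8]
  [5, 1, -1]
A ⊗ B =
  [-2, 0, 4]
  [-1, 4, 2]
  [-5, -3, -5]

Apply the min-plus product entry-by-entry:
  C[0][0] = min over k of (A[0][0] + B[0][0] = 1 + -1 = 0, A[0][1] + B[1][0] = -4 + 2 = -2, A[0][2] + B[2][0] = 9 + 5 = 14) = -2 (attained at k = 1)
  C[0][1] = min over k of (A[0][0] + B[0][1] = 1 + 6 = 7, A[0][1] + B[1][1] = -4 + 4 = 0, A[0][2] + B[2][1] = 9 + 1 = 10) = 0 (attained at k = 1)
  C[0][2] = min over k of (A[0][0] + B[0][2] = 1 + 8 = 9, A[0][1] + B[1][2] = -4 + 8 = 4, A[0][2] + B[2][2] = 9 + -1 = 8) = 4 (attained at k = 1)
  C[1][0] = min over k of (A[1][0] + B[0][0] = 0 + -1 = -1, A[1][1] + B[1][0] = 8 + 2 = 10, A[1][2] + B[2][0] = 3 + 5 = 8) = -1 (attained at k = 0)
  C[1][1] = min over k of (A[1][0] + B[0][1] = 0 + 6 = 6, A[1][1] + B[1][1] = 8 + 4 = 12, A[1][2] + B[2][1] = 3 + 1 = 4) = 4 (attained at k = 2)
  C[1][2] = min over k of (A[1][0] + B[0][2] = 0 + 8 = 8, A[1][1] + B[1][2] = 8 + 8 = 16, A[1][2] + B[2][2] = 3 + -1 = 2) = 2 (attained at k = 2)
  C[2][0] = min over k of (A[2][0] + B[0][0] = -4 + -1 = -5, A[2][1] + B[1][0] = -3 + 2 = -1, A[2][2] + B[2][0] = -4 + 5 = 1) = -5 (attained at k = 0)
  C[2][1] = min over k of (A[2][0] + B[0][1] = -4 + 6 = 2, A[2][1] + B[1][1] = -3 + 4 = 1, A[2][2] + B[2][1] = -4 + 1 = -3) = -3 (attained at k = 2)
  C[2][2] = min over k of (A[2][0] + B[0][2] = -4 + 8 = 4, A[2][1] + B[1][2] = -3 + 8 = 5, A[2][2] + B[2][2] = -4 + -1 = -5) = -5 (attained at k = 2)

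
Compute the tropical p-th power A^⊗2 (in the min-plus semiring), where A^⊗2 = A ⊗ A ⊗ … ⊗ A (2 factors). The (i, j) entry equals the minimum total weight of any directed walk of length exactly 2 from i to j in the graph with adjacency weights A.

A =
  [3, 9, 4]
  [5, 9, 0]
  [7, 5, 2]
A^⊗2 =
  [6, 9, 6]
  [7, 5, 2]
  [9, 7, 4]

Each entry (A^⊗2)_ij equals the minimum over all length-2 walks i = v_0 → v_1 → … → v_2 = j of Σ_t A[v_t][v_{t+1}]. For example, for (i, j) = (0, 2) we minimise over 3 possible intermediate vertex sequences; the minimum is 6, attained along the walk 0 → 2 → 2.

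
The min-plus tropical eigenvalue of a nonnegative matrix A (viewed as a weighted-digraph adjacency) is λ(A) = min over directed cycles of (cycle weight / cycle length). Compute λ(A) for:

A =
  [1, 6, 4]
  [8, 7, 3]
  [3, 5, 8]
λ(A) = 1

Enumerate directed cycles and compute their means (weight / length). Sample:
  cycle 0 → 0: weight = 1, length = 1, mean = 1/1 ≈ 1.000
  cycle 1 → 1: weight = 7, length = 1, mean = 7/1 ≈ 7.000
  cycle 2 → 2: weight = 8, length = 1, mean = 8/1 ≈ 8.000
  cycle 0 → 1 → 0: weight = 14, length = 2, mean = 14/2 ≈ 7.000
  cycle 0 → 2 → 0: weight = 7, length = 2, mean = 7/2 ≈ 3.500
  cycle 1 → 0 → 1: weight = 14, length = 2, mean = 14/2 ≈ 7.000
Minimum mean = 1.000, attained e.g. along the cycle 0 → 0 with weight 1 and length 1. So λ(A) = 1/1 = 1.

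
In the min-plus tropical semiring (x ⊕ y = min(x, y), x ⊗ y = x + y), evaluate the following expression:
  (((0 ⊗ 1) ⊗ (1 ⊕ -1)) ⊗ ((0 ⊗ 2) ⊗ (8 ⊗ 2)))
(((0 ⊗ 1) ⊗ (1 ⊕ -1)) ⊗ ((0 ⊗ 2) ⊗ (8 ⊗ 2))) = 12

Expand innermost to outermost. Recall ⊕ takes the minimum of its arguments and ⊗ takes their sum. Working out the expression (((0 ⊗ 1) ⊗ (1 ⊕ -1)) ⊗ ((0 ⊗ 2) ⊗ (8 ⊗ 2))) gives 12.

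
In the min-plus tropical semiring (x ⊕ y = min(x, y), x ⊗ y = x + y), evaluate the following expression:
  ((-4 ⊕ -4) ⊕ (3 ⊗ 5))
((-4 ⊕ -4) ⊕ (3 ⊗ 5)) = -4

Expand innermost to outermost. Recall ⊕ takes the minimum of its arguments and ⊗ takes their sum. Working out the expression ((-4 ⊕ -4) ⊕ (3 ⊗ 5)) gives -4.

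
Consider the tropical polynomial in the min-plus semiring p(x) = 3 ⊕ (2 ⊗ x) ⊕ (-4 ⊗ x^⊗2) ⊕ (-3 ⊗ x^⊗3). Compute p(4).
p(4) = 3

A tropical monomial a ⊗ x^⊗i evaluates to a + i · x. Evaluating each term at x = 4:
  Term 0 contributes 3 + 0 · 4 = 3
  Term 1 contributes 2 + 1 · 4 = 6
  Term 2 contributes -4 + 2 · 4 = 4
  Term 3 contributes -3 + 3 · 4 = 9
p(4) = ⊕ of these = min[3, 6, 4, 9] = 3.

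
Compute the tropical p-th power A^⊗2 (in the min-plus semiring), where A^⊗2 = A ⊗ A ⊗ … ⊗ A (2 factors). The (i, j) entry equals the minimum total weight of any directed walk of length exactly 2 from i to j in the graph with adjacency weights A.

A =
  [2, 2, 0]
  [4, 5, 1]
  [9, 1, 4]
A^⊗2 =
  [4, 1, 2]
  [6, 2, 4]
  [5, 5, 2]

Each entry (A^⊗2)_ij equals the minimum over all length-2 walks i = v_0 → v_1 → … → v_2 = j of Σ_t A[v_t][v_{t+1}]. For example, for (i, j) = (0, 2) we minimise over 3 possible intermediate vertex sequences; the minimum is 2, attained along the walk 0 → 0 → 2.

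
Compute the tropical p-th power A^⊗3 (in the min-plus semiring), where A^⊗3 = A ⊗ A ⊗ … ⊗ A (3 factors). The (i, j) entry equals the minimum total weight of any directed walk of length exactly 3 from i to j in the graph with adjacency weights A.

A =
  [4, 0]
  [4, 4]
A^⊗3 =
  [8, 4]
  [8, 8]

Each entry (A^⊗3)_ij equals the minimum over all length-3 walks i = v_0 → v_1 → … → v_3 = j of Σ_t A[v_t][v_{t+1}]. For example, for (i, j) = (0, 1) we minimise over 4 possible intermediate vertex sequences; the minimum is 4, attained along the walk 0 → 1 → 0 → 1.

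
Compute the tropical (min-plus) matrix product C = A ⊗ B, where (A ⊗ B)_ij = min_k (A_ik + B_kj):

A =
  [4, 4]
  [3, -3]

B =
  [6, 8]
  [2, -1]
A ⊗ B =
  [6, 3]
  [-1, -4]

Apply the min-plus product entry-by-entry:
  C[0][0] = min over k of (A[0][0] + B[0][0] = 4 + 6 = 10, A[0][1] + B[1][0] = 4 + 2 = 6) = 6 (attained at k = 1)
  C[0][1] = min over k of (A[0][0] + B[0][1] = 4 + 8 = 12, A[0][1] + B[1][1] = 4 + -1 = 3) = 3 (attained at k = 1)
  C[1][0] = min over k of (A[1][0] + B[0][0] = 3 + 6 = 9, A[1][1] + B[1][0] = -3 + 2 = -1) = -1 (attained at k = 1)
  C[1][1] = min over k of (A[1][0] + B[0][1] = 3 + 8 = 11, A[1][1] + B[1][1] = -3 + -1 = -4) = -4 (attained at k = 1)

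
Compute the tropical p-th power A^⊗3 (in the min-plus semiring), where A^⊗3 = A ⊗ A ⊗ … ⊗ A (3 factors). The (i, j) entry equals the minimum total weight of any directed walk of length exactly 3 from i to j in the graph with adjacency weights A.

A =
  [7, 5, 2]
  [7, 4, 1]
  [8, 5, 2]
A^⊗3 =
  [12, 9, 6]
  [11, 8, 5]
  [12, 9, 6]

Each entry (A^⊗3)_ij equals the minimum over all length-3 walks i = v_0 → v_1 → … → v_3 = j of Σ_t A[v_t][v_{t+1}]. For example, for (i, j) = (0, 2) we minimise over 9 possible intermediate vertex sequences; the minimum is 6, attained along the walk 0 → 2 → 2 → 2.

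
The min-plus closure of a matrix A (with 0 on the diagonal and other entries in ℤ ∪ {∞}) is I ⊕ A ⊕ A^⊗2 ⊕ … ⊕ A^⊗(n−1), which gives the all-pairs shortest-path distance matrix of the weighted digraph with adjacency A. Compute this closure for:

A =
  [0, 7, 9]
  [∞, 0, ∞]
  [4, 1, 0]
Closure =
  [0, 7, 9]
  [∞, 0, ∞]
  [4, 1, 0]

This is the Floyd-Warshall all-pairs shortest-path computation. For each intermediate vertex k = 0, 1, …, 2, update dist[i][j] ← min(dist[i][j], dist[i][k] + dist[k][j]). The final matrix gives, for each (i, j), the minimum total weight of any directed path from i to j (possibly empty when i = j).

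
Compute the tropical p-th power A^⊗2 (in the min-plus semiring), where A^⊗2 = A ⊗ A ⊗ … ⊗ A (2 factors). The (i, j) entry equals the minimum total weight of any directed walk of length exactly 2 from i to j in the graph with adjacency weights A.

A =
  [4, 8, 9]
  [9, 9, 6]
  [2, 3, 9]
A^⊗2 =
  [8, 12, 13]
  [8, 9, 15]
  [6, 10, 9]

Each entry (A^⊗2)_ij equals the minimum over all length-2 walks i = v_0 → v_1 → … → v_2 = j of Σ_t A[v_t][v_{t+1}]. For example, for (i, j) = (0, 2) we minimise over 3 possible intermediate vertex sequences; the minimum is 13, attained along the walk 0 → 0 → 2.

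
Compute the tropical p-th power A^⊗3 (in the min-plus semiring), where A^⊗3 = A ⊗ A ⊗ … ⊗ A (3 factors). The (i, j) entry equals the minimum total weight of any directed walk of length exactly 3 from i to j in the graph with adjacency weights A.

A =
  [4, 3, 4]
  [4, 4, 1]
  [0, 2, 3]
A^⊗3 =
  [4, 6, 7]
  [4, 4, 4]
  [3, 5, 4]

Each entry (A^⊗3)_ij equals the minimum over all length-3 walks i = v_0 → v_1 → … → v_3 = j of Σ_t A[v_t][v_{t+1}]. For example, for (i, j) = (0, 2) we minimise over 9 possible intermediate vertex sequences; the minimum is 7, attained along the walk 0 → 1 → 2 → 2.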